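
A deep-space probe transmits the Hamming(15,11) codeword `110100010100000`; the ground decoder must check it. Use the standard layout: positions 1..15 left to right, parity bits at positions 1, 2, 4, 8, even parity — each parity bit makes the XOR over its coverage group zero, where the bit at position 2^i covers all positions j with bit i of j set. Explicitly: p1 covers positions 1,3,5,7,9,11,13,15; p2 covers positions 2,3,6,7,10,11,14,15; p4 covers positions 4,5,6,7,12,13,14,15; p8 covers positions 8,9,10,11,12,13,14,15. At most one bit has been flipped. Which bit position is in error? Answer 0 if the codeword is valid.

s1: b1⊕b3⊕b5⊕b7⊕b9⊕b11⊕b13⊕b15 = 1⊕0⊕0⊕0⊕0⊕0⊕0⊕0 = 1
s2: b2⊕b3⊕b6⊕b7⊕b10⊕b11⊕b14⊕b15 = 1⊕0⊕0⊕0⊕1⊕0⊕0⊕0 = 0
s4: b4⊕b5⊕b6⊕b7⊕b12⊕b13⊕b14⊕b15 = 1⊕0⊕0⊕0⊕0⊕0⊕0⊕0 = 1
s8: b8⊕b9⊕b10⊕b11⊕b12⊕b13⊕b14⊕b15 = 1⊕0⊕1⊕0⊕0⊕0⊕0⊕0 = 0
Syndrome (s8...s1) = 0101 → position 5.

5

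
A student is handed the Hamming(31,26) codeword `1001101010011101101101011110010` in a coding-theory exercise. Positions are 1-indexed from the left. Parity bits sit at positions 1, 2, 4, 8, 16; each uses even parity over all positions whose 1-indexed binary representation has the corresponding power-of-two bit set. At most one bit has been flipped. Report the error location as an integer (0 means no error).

15

s1: b1⊕b3⊕b5⊕b7⊕b9⊕b11⊕b13⊕b15⊕b17⊕b19⊕b21⊕b23⊕b25⊕b27⊕b29⊕b31 = 1⊕0⊕1⊕1⊕1⊕0⊕1⊕0⊕1⊕1⊕0⊕0⊕1⊕1⊕0⊕0 = 1
s2: b2⊕b3⊕b6⊕b7⊕b10⊕b11⊕b14⊕b15⊕b18⊕b19⊕b22⊕b23⊕b26⊕b27⊕b30⊕b31 = 0⊕0⊕0⊕1⊕0⊕0⊕1⊕0⊕0⊕1⊕1⊕0⊕1⊕1⊕1⊕0 = 1
s4: b4⊕b5⊕b6⊕b7⊕b12⊕b13⊕b14⊕b15⊕b20⊕b21⊕b22⊕b23⊕b28⊕b29⊕b30⊕b31 = 1⊕1⊕0⊕1⊕1⊕1⊕1⊕0⊕1⊕0⊕1⊕0⊕0⊕0⊕1⊕0 = 1
s8: b8⊕b9⊕b10⊕b11⊕b12⊕b13⊕b14⊕b15⊕b24⊕b25⊕b26⊕b27⊕b28⊕b29⊕b30⊕b31 = 0⊕1⊕0⊕0⊕1⊕1⊕1⊕0⊕1⊕1⊕1⊕1⊕0⊕0⊕1⊕0 = 1
s16: b16⊕b17⊕b18⊕b19⊕b20⊕b21⊕b22⊕b23⊕b24⊕b25⊕b26⊕b27⊕b28⊕b29⊕b30⊕b31 = 1⊕1⊕0⊕1⊕1⊕0⊕1⊕0⊕1⊕1⊕1⊕1⊕0⊕0⊕1⊕0 = 0
Syndrome (s16...s1) = 01111 → position 15.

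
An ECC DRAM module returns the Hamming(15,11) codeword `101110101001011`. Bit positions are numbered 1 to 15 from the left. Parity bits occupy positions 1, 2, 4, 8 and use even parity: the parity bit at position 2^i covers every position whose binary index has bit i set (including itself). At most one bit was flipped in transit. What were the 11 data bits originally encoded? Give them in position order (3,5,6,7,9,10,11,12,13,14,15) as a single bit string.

s1: b1⊕b3⊕b5⊕b7⊕b9⊕b11⊕b13⊕b15 = 1⊕1⊕1⊕1⊕1⊕0⊕0⊕1 = 0
s2: b2⊕b3⊕b6⊕b7⊕b10⊕b11⊕b14⊕b15 = 0⊕1⊕0⊕1⊕0⊕0⊕1⊕1 = 0
s4: b4⊕b5⊕b6⊕b7⊕b12⊕b13⊕b14⊕b15 = 1⊕1⊕0⊕1⊕1⊕0⊕1⊕1 = 0
s8: b8⊕b9⊕b10⊕b11⊕b12⊕b13⊕b14⊕b15 = 0⊕1⊕0⊕0⊕1⊕0⊕1⊕1 = 0
Syndrome (s8...s1) = 0000 → position 0 (no error).
No correction needed.
Data bits at positions 3,5,6,7,9,10,11,12,13,14,15: 11011001011

11011001011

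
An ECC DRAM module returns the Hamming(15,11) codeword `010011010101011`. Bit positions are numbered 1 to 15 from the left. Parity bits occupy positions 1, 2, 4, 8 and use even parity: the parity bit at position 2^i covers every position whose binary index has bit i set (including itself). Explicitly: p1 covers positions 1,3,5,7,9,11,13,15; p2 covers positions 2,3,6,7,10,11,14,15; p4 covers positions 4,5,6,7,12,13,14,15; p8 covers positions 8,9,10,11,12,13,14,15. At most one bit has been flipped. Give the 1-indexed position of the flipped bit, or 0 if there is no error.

14

s1: b1⊕b3⊕b5⊕b7⊕b9⊕b11⊕b13⊕b15 = 0⊕0⊕1⊕0⊕0⊕0⊕0⊕1 = 0
s2: b2⊕b3⊕b6⊕b7⊕b10⊕b11⊕b14⊕b15 = 1⊕0⊕1⊕0⊕1⊕0⊕1⊕1 = 1
s4: b4⊕b5⊕b6⊕b7⊕b12⊕b13⊕b14⊕b15 = 0⊕1⊕1⊕0⊕1⊕0⊕1⊕1 = 1
s8: b8⊕b9⊕b10⊕b11⊕b12⊕b13⊕b14⊕b15 = 1⊕0⊕1⊕0⊕1⊕0⊕1⊕1 = 1
Syndrome (s8...s1) = 1110 → position 14.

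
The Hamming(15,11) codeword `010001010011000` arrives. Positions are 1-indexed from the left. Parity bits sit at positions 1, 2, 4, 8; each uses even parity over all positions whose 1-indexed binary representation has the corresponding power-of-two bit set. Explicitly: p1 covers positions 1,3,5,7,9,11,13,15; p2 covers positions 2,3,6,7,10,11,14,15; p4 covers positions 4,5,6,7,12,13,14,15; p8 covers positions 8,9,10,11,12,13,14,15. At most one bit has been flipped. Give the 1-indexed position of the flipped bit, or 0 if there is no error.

11

s1: b1⊕b3⊕b5⊕b7⊕b9⊕b11⊕b13⊕b15 = 0⊕0⊕0⊕0⊕0⊕1⊕0⊕0 = 1
s2: b2⊕b3⊕b6⊕b7⊕b10⊕b11⊕b14⊕b15 = 1⊕0⊕1⊕0⊕0⊕1⊕0⊕0 = 1
s4: b4⊕b5⊕b6⊕b7⊕b12⊕b13⊕b14⊕b15 = 0⊕0⊕1⊕0⊕1⊕0⊕0⊕0 = 0
s8: b8⊕b9⊕b10⊕b11⊕b12⊕b13⊕b14⊕b15 = 1⊕0⊕0⊕1⊕1⊕0⊕0⊕0 = 1
Syndrome (s8...s1) = 1011 → position 11.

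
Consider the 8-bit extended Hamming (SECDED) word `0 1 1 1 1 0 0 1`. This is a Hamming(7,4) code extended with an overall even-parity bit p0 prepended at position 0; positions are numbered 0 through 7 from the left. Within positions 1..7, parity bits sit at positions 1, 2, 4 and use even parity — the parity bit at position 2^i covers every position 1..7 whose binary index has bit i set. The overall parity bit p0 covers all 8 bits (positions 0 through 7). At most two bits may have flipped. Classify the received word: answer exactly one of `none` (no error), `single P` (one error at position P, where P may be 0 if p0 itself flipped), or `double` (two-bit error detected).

s1: b1⊕b3⊕b5⊕b7 = 1⊕1⊕0⊕1 = 1
s2: b2⊕b3⊕b6⊕b7 = 1⊕1⊕0⊕1 = 1
s4: b4⊕b5⊕b6⊕b7 = 1⊕0⊕0⊕1 = 0
Syndrome (s4...s1) = 011 → position 3.
Overall parity (XOR of all 8 bits, including p0): 0⊕1⊕1⊕1⊕1⊕0⊕0⊕1 = 1
Overall=1, syndrome position=3 → single-bit error at position 3.

single 3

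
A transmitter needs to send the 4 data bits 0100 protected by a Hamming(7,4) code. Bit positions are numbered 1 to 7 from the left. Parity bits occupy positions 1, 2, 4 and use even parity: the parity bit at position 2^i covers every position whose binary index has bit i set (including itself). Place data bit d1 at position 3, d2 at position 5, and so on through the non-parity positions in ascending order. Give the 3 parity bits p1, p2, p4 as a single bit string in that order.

101

Place data bits at non-power-of-two positions: b3=0, b5=1, b6=0, b7=0.
p1 = XOR of data positions {3,5,7} = 0⊕1⊕0 = 1
p2 = XOR of data positions {3,6,7} = 0⊕0⊕0 = 0
p4 = XOR of data positions {5,6,7} = 1⊕0⊕0 = 1
Parity bits p1,p2,p4 = 101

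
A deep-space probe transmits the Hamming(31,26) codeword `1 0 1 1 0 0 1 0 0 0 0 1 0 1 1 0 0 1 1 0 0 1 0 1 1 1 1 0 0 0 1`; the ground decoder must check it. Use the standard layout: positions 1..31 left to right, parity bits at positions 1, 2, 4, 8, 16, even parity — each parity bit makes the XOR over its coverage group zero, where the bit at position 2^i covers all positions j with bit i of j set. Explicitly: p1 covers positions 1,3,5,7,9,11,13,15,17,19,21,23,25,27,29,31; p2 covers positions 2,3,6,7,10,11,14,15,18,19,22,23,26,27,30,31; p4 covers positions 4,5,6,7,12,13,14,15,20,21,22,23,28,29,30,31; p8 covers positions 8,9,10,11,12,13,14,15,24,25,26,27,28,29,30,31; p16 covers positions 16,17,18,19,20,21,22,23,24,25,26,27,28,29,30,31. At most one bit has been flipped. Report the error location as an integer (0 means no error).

s1: b1⊕b3⊕b5⊕b7⊕b9⊕b11⊕b13⊕b15⊕b17⊕b19⊕b21⊕b23⊕b25⊕b27⊕b29⊕b31 = 1⊕1⊕0⊕1⊕0⊕0⊕0⊕1⊕0⊕1⊕0⊕0⊕1⊕1⊕0⊕1 = 0
s2: b2⊕b3⊕b6⊕b7⊕b10⊕b11⊕b14⊕b15⊕b18⊕b19⊕b22⊕b23⊕b26⊕b27⊕b30⊕b31 = 0⊕1⊕0⊕1⊕0⊕0⊕1⊕1⊕1⊕1⊕1⊕0⊕1⊕1⊕0⊕1 = 0
s4: b4⊕b5⊕b6⊕b7⊕b12⊕b13⊕b14⊕b15⊕b20⊕b21⊕b22⊕b23⊕b28⊕b29⊕b30⊕b31 = 1⊕0⊕0⊕1⊕1⊕0⊕1⊕1⊕0⊕0⊕1⊕0⊕0⊕0⊕0⊕1 = 1
s8: b8⊕b9⊕b10⊕b11⊕b12⊕b13⊕b14⊕b15⊕b24⊕b25⊕b26⊕b27⊕b28⊕b29⊕b30⊕b31 = 0⊕0⊕0⊕0⊕1⊕0⊕1⊕1⊕1⊕1⊕1⊕1⊕0⊕0⊕0⊕1 = 0
s16: b16⊕b17⊕b18⊕b19⊕b20⊕b21⊕b22⊕b23⊕b24⊕b25⊕b26⊕b27⊕b28⊕b29⊕b30⊕b31 = 0⊕0⊕1⊕1⊕0⊕0⊕1⊕0⊕1⊕1⊕1⊕1⊕0⊕0⊕0⊕1 = 0
Syndrome (s16...s1) = 00100 → position 4.

4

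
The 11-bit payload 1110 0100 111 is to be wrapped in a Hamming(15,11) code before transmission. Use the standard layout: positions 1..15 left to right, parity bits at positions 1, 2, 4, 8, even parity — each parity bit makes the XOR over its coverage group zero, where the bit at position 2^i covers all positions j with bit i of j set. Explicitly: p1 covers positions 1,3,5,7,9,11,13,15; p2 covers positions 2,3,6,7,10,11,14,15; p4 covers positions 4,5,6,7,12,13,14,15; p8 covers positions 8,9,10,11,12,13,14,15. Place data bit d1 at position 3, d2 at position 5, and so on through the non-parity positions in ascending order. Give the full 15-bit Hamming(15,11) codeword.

Place data bits at non-power-of-two positions: b3=1, b5=1, b6=1, b7=0, b9=0, b10=1, b11=0, b12=0, b13=1, b14=1, b15=1.
p1 = XOR of data positions {3,5,7,9,11,13,15} = 1⊕1⊕0⊕0⊕0⊕1⊕1 = 0
p2 = XOR of data positions {3,6,7,10,11,14,15} = 1⊕1⊕0⊕1⊕0⊕1⊕1 = 1
p4 = XOR of data positions {5,6,7,12,13,14,15} = 1⊕1⊕0⊕0⊕1⊕1⊕1 = 1
p8 = XOR of data positions {9,10,11,12,13,14,15} = 0⊕1⊕0⊕0⊕1⊕1⊕1 = 0
Codeword b1..b15 = 011111000100111

011111000100111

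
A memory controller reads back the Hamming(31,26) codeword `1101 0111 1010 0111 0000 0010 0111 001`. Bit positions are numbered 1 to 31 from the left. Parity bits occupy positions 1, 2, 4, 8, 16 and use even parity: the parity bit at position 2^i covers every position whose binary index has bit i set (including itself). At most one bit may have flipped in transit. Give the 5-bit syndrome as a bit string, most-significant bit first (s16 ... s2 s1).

01000

s1: b1⊕b3⊕b5⊕b7⊕b9⊕b11⊕b13⊕b15⊕b17⊕b19⊕b21⊕b23⊕b25⊕b27⊕b29⊕b31 = 1⊕0⊕0⊕1⊕1⊕1⊕0⊕1⊕0⊕0⊕0⊕1⊕0⊕1⊕0⊕1 = 0
s2: b2⊕b3⊕b6⊕b7⊕b10⊕b11⊕b14⊕b15⊕b18⊕b19⊕b22⊕b23⊕b26⊕b27⊕b30⊕b31 = 1⊕0⊕1⊕1⊕0⊕1⊕1⊕1⊕0⊕0⊕0⊕1⊕1⊕1⊕0⊕1 = 0
s4: b4⊕b5⊕b6⊕b7⊕b12⊕b13⊕b14⊕b15⊕b20⊕b21⊕b22⊕b23⊕b28⊕b29⊕b30⊕b31 = 1⊕0⊕1⊕1⊕0⊕0⊕1⊕1⊕0⊕0⊕0⊕1⊕1⊕0⊕0⊕1 = 0
s8: b8⊕b9⊕b10⊕b11⊕b12⊕b13⊕b14⊕b15⊕b24⊕b25⊕b26⊕b27⊕b28⊕b29⊕b30⊕b31 = 1⊕1⊕0⊕1⊕0⊕0⊕1⊕1⊕0⊕0⊕1⊕1⊕1⊕0⊕0⊕1 = 1
s16: b16⊕b17⊕b18⊕b19⊕b20⊕b21⊕b22⊕b23⊕b24⊕b25⊕b26⊕b27⊕b28⊕b29⊕b30⊕b31 = 1⊕0⊕0⊕0⊕0⊕0⊕0⊕1⊕0⊕0⊕1⊕1⊕1⊕0⊕0⊕1 = 0
Syndrome (s16...s1) = 01000 → position 8.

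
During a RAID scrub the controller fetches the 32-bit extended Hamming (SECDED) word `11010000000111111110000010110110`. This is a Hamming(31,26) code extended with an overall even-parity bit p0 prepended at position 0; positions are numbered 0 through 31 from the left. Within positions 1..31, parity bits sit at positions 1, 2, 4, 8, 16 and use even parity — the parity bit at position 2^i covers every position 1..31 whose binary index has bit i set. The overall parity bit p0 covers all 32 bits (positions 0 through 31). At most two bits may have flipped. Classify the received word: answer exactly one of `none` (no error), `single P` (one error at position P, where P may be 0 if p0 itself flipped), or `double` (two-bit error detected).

s1: b1⊕b3⊕b5⊕b7⊕b9⊕b11⊕b13⊕b15⊕b17⊕b19⊕b21⊕b23⊕b25⊕b27⊕b29⊕b31 = 1⊕1⊕0⊕0⊕0⊕1⊕1⊕1⊕1⊕0⊕0⊕0⊕0⊕1⊕1⊕0 = 0
s2: b2⊕b3⊕b6⊕b7⊕b10⊕b11⊕b14⊕b15⊕b18⊕b19⊕b22⊕b23⊕b26⊕b27⊕b30⊕b31 = 0⊕1⊕0⊕0⊕0⊕1⊕1⊕1⊕1⊕0⊕0⊕0⊕1⊕1⊕1⊕0 = 0
s4: b4⊕b5⊕b6⊕b7⊕b12⊕b13⊕b14⊕b15⊕b20⊕b21⊕b22⊕b23⊕b28⊕b29⊕b30⊕b31 = 0⊕0⊕0⊕0⊕1⊕1⊕1⊕1⊕0⊕0⊕0⊕0⊕0⊕1⊕1⊕0 = 0
s8: b8⊕b9⊕b10⊕b11⊕b12⊕b13⊕b14⊕b15⊕b24⊕b25⊕b26⊕b27⊕b28⊕b29⊕b30⊕b31 = 0⊕0⊕0⊕1⊕1⊕1⊕1⊕1⊕1⊕0⊕1⊕1⊕0⊕1⊕1⊕0 = 0
s16: b16⊕b17⊕b18⊕b19⊕b20⊕b21⊕b22⊕b23⊕b24⊕b25⊕b26⊕b27⊕b28⊕b29⊕b30⊕b31 = 1⊕1⊕1⊕0⊕0⊕0⊕0⊕0⊕1⊕0⊕1⊕1⊕0⊕1⊕1⊕0 = 0
Syndrome (s16...s1) = 00000 → position 0 (no error).
Overall parity (XOR of all 32 bits, including p0): 1⊕1⊕0⊕1⊕0⊕0⊕0⊕0⊕0⊕0⊕0⊕1⊕1⊕1⊕1⊕1⊕1⊕1⊕1⊕0⊕0⊕0⊕0⊕0⊕1⊕0⊕1⊕1⊕0⊕1⊕1⊕0 = 0
Overall=0, syndrome position=0 → no error.

none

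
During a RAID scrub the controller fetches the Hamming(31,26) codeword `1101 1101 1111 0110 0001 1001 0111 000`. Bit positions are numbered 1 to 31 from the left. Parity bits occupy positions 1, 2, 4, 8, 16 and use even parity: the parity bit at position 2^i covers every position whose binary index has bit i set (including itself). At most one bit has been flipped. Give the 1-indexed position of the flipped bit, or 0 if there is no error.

s1: b1⊕b3⊕b5⊕b7⊕b9⊕b11⊕b13⊕b15⊕b17⊕b19⊕b21⊕b23⊕b25⊕b27⊕b29⊕b31 = 1⊕0⊕1⊕0⊕1⊕1⊕0⊕1⊕0⊕0⊕1⊕0⊕0⊕1⊕0⊕0 = 1
s2: b2⊕b3⊕b6⊕b7⊕b10⊕b11⊕b14⊕b15⊕b18⊕b19⊕b22⊕b23⊕b26⊕b27⊕b30⊕b31 = 1⊕0⊕1⊕0⊕1⊕1⊕1⊕1⊕0⊕0⊕0⊕0⊕1⊕1⊕0⊕0 = 0
s4: b4⊕b5⊕b6⊕b7⊕b12⊕b13⊕b14⊕b15⊕b20⊕b21⊕b22⊕b23⊕b28⊕b29⊕b30⊕b31 = 1⊕1⊕1⊕0⊕1⊕0⊕1⊕1⊕1⊕1⊕0⊕0⊕1⊕0⊕0⊕0 = 1
s8: b8⊕b9⊕b10⊕b11⊕b12⊕b13⊕b14⊕b15⊕b24⊕b25⊕b26⊕b27⊕b28⊕b29⊕b30⊕b31 = 1⊕1⊕1⊕1⊕1⊕0⊕1⊕1⊕1⊕0⊕1⊕1⊕1⊕0⊕0⊕0 = 1
s16: b16⊕b17⊕b18⊕b19⊕b20⊕b21⊕b22⊕b23⊕b24⊕b25⊕b26⊕b27⊕b28⊕b29⊕b30⊕b31 = 0⊕0⊕0⊕0⊕1⊕1⊕0⊕0⊕1⊕0⊕1⊕1⊕1⊕0⊕0⊕0 = 0
Syndrome (s16...s1) = 01101 → position 13.

13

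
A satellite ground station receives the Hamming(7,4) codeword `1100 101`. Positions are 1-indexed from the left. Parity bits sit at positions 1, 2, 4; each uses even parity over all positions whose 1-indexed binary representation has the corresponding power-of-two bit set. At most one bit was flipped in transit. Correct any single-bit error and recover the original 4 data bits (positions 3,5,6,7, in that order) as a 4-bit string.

0101

s1: b1⊕b3⊕b5⊕b7 = 1⊕0⊕1⊕1 = 1
s2: b2⊕b3⊕b6⊕b7 = 1⊕0⊕0⊕1 = 0
s4: b4⊕b5⊕b6⊕b7 = 0⊕1⊕0⊕1 = 0
Syndrome (s4...s1) = 001 → position 1.
Flip bit 1: corrected codeword = 0100101
Data bits at positions 3,5,6,7: 0101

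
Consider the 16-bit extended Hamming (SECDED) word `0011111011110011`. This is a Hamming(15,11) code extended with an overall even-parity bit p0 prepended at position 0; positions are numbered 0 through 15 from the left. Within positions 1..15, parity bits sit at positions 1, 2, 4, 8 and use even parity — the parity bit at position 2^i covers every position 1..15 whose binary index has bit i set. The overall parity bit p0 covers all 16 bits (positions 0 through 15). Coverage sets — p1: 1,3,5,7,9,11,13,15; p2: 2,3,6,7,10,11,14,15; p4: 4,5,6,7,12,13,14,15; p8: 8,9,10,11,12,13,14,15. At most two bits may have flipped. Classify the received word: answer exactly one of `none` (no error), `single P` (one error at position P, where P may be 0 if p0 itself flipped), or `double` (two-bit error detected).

single 7

s1: b1⊕b3⊕b5⊕b7⊕b9⊕b11⊕b13⊕b15 = 0⊕1⊕1⊕0⊕1⊕1⊕0⊕1 = 1
s2: b2⊕b3⊕b6⊕b7⊕b10⊕b11⊕b14⊕b15 = 1⊕1⊕1⊕0⊕1⊕1⊕1⊕1 = 1
s4: b4⊕b5⊕b6⊕b7⊕b12⊕b13⊕b14⊕b15 = 1⊕1⊕1⊕0⊕0⊕0⊕1⊕1 = 1
s8: b8⊕b9⊕b10⊕b11⊕b12⊕b13⊕b14⊕b15 = 1⊕1⊕1⊕1⊕0⊕0⊕1⊕1 = 0
Syndrome (s8...s1) = 0111 → position 7.
Overall parity (XOR of all 16 bits, including p0): 0⊕0⊕1⊕1⊕1⊕1⊕1⊕0⊕1⊕1⊕1⊕1⊕0⊕0⊕1⊕1 = 1
Overall=1, syndrome position=7 → single-bit error at position 7.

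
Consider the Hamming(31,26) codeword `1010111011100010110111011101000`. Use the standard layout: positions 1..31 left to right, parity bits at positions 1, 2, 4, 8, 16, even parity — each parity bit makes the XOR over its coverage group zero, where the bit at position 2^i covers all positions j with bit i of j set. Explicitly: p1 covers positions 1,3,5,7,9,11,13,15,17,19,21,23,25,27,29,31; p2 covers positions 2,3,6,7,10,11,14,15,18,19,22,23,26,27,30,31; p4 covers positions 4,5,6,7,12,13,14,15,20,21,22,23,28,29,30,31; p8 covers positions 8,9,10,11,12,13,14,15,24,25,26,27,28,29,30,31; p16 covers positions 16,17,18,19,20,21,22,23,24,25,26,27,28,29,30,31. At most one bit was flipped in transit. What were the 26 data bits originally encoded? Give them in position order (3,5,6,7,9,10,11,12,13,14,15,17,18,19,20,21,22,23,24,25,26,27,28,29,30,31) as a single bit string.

11111110001100111011101000

s1: b1⊕b3⊕b5⊕b7⊕b9⊕b11⊕b13⊕b15⊕b17⊕b19⊕b21⊕b23⊕b25⊕b27⊕b29⊕b31 = 1⊕1⊕1⊕1⊕1⊕1⊕0⊕1⊕1⊕0⊕1⊕0⊕1⊕0⊕0⊕0 = 0
s2: b2⊕b3⊕b6⊕b7⊕b10⊕b11⊕b14⊕b15⊕b18⊕b19⊕b22⊕b23⊕b26⊕b27⊕b30⊕b31 = 0⊕1⊕1⊕1⊕1⊕1⊕0⊕1⊕1⊕0⊕1⊕0⊕1⊕0⊕0⊕0 = 1
s4: b4⊕b5⊕b6⊕b7⊕b12⊕b13⊕b14⊕b15⊕b20⊕b21⊕b22⊕b23⊕b28⊕b29⊕b30⊕b31 = 0⊕1⊕1⊕1⊕0⊕0⊕0⊕1⊕1⊕1⊕1⊕0⊕1⊕0⊕0⊕0 = 0
s8: b8⊕b9⊕b10⊕b11⊕b12⊕b13⊕b14⊕b15⊕b24⊕b25⊕b26⊕b27⊕b28⊕b29⊕b30⊕b31 = 0⊕1⊕1⊕1⊕0⊕0⊕0⊕1⊕1⊕1⊕1⊕0⊕1⊕0⊕0⊕0 = 0
s16: b16⊕b17⊕b18⊕b19⊕b20⊕b21⊕b22⊕b23⊕b24⊕b25⊕b26⊕b27⊕b28⊕b29⊕b30⊕b31 = 0⊕1⊕1⊕0⊕1⊕1⊕1⊕0⊕1⊕1⊕1⊕0⊕1⊕0⊕0⊕0 = 1
Syndrome (s16...s1) = 10010 → position 18.
Flip bit 18: corrected codeword = 1010111011100010100111011101000
Data bits at positions 3,5,6,7,9,10,11,12,13,14,15,17,18,19,20,21,22,23,24,25,26,27,28,29,30,31: 11111110001100111011101000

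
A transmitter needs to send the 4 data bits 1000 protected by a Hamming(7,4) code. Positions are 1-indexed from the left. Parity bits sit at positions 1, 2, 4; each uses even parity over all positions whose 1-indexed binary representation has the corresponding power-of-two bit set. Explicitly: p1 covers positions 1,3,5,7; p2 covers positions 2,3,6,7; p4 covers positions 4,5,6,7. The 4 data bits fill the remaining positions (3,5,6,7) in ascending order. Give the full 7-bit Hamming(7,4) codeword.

Place data bits at non-power-of-two positions: b3=1, b5=0, b6=0, b7=0.
p1 = XOR of data positions {3,5,7} = 1⊕0⊕0 = 1
p2 = XOR of data positions {3,6,7} = 1⊕0⊕0 = 1
p4 = XOR of data positions {5,6,7} = 0⊕0⊕0 = 0
Codeword b1..b7 = 1110000

1110000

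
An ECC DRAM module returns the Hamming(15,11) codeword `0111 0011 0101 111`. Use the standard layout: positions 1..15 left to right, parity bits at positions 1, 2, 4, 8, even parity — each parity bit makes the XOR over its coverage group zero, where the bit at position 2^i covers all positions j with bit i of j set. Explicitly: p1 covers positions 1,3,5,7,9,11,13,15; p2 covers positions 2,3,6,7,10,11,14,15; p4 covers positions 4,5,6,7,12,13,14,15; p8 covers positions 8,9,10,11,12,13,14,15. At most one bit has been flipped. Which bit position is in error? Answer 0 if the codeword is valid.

s1: b1⊕b3⊕b5⊕b7⊕b9⊕b11⊕b13⊕b15 = 0⊕1⊕0⊕1⊕0⊕0⊕1⊕1 = 0
s2: b2⊕b3⊕b6⊕b7⊕b10⊕b11⊕b14⊕b15 = 1⊕1⊕0⊕1⊕1⊕0⊕1⊕1 = 0
s4: b4⊕b5⊕b6⊕b7⊕b12⊕b13⊕b14⊕b15 = 1⊕0⊕0⊕1⊕1⊕1⊕1⊕1 = 0
s8: b8⊕b9⊕b10⊕b11⊕b12⊕b13⊕b14⊕b15 = 1⊕0⊕1⊕0⊕1⊕1⊕1⊕1 = 0
Syndrome (s8...s1) = 0000 → position 0 (no error).

0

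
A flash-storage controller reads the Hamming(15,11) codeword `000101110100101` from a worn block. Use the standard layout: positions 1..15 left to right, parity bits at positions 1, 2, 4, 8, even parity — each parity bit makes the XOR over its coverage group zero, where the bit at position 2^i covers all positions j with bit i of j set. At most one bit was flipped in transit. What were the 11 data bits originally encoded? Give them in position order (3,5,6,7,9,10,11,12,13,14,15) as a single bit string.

s1: b1⊕b3⊕b5⊕b7⊕b9⊕b11⊕b13⊕b15 = 0⊕0⊕0⊕1⊕0⊕0⊕1⊕1 = 1
s2: b2⊕b3⊕b6⊕b7⊕b10⊕b11⊕b14⊕b15 = 0⊕0⊕1⊕1⊕1⊕0⊕0⊕1 = 0
s4: b4⊕b5⊕b6⊕b7⊕b12⊕b13⊕b14⊕b15 = 1⊕0⊕1⊕1⊕0⊕1⊕0⊕1 = 1
s8: b8⊕b9⊕b10⊕b11⊕b12⊕b13⊕b14⊕b15 = 1⊕0⊕1⊕0⊕0⊕1⊕0⊕1 = 0
Syndrome (s8...s1) = 0101 → position 5.
Flip bit 5: corrected codeword = 000111110100101
Data bits at positions 3,5,6,7,9,10,11,12,13,14,15: 01110100101

01110100101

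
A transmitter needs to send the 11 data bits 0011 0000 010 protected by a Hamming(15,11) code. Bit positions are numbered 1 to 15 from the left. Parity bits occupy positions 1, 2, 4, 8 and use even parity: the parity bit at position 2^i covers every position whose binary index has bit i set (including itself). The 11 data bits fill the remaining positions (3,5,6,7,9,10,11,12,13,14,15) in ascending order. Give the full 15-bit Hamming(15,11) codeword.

Place data bits at non-power-of-two positions: b3=0, b5=0, b6=1, b7=1, b9=0, b10=0, b11=0, b12=0, b13=0, b14=1, b15=0.
p1 = XOR of data positions {3,5,7,9,11,13,15} = 0⊕0⊕1⊕0⊕0⊕0⊕0 = 1
p2 = XOR of data positions {3,6,7,10,11,14,15} = 0⊕1⊕1⊕0⊕0⊕1⊕0 = 1
p4 = XOR of data positions {5,6,7,12,13,14,15} = 0⊕1⊕1⊕0⊕0⊕1⊕0 = 1
p8 = XOR of data positions {9,10,11,12,13,14,15} = 0⊕0⊕0⊕0⊕0⊕1⊕0 = 1
Codeword b1..b15 = 110101110000010

110101110000010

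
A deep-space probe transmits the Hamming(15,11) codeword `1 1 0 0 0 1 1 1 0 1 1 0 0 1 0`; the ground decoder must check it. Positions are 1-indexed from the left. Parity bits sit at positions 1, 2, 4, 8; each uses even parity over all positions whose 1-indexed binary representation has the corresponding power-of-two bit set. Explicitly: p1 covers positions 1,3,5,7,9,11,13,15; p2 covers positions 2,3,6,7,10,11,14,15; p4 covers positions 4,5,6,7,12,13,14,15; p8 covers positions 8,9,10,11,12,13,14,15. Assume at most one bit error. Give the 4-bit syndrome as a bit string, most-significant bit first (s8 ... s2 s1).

s1: b1⊕b3⊕b5⊕b7⊕b9⊕b11⊕b13⊕b15 = 1⊕0⊕0⊕1⊕0⊕1⊕0⊕0 = 1
s2: b2⊕b3⊕b6⊕b7⊕b10⊕b11⊕b14⊕b15 = 1⊕0⊕1⊕1⊕1⊕1⊕1⊕0 = 0
s4: b4⊕b5⊕b6⊕b7⊕b12⊕b13⊕b14⊕b15 = 0⊕0⊕1⊕1⊕0⊕0⊕1⊕0 = 1
s8: b8⊕b9⊕b10⊕b11⊕b12⊕b13⊕b14⊕b15 = 1⊕0⊕1⊕1⊕0⊕0⊕1⊕0 = 0
Syndrome (s8...s1) = 0101 → position 5.

0101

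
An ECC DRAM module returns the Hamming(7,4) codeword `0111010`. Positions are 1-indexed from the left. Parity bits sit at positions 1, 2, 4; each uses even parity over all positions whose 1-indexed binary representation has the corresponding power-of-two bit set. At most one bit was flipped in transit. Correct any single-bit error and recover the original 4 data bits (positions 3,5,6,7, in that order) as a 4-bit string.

s1: b1⊕b3⊕b5⊕b7 = 0⊕1⊕0⊕0 = 1
s2: b2⊕b3⊕b6⊕b7 = 1⊕1⊕1⊕0 = 1
s4: b4⊕b5⊕b6⊕b7 = 1⊕0⊕1⊕0 = 0
Syndrome (s4...s1) = 011 → position 3.
Flip bit 3: corrected codeword = 0101010
Data bits at positions 3,5,6,7: 0010

0010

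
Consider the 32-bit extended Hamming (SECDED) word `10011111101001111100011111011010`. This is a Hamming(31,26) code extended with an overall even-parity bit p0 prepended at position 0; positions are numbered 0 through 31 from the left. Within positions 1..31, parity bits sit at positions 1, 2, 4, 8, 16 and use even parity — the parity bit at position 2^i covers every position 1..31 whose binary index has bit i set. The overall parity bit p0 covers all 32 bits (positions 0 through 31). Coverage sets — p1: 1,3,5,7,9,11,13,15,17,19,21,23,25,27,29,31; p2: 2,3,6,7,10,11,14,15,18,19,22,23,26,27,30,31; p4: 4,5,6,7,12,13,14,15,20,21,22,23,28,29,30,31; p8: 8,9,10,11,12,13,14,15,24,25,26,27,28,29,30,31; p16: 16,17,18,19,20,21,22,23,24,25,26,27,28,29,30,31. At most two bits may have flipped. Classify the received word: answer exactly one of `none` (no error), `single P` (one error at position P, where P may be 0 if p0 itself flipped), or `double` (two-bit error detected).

s1: b1⊕b3⊕b5⊕b7⊕b9⊕b11⊕b13⊕b15⊕b17⊕b19⊕b21⊕b23⊕b25⊕b27⊕b29⊕b31 = 0⊕1⊕1⊕1⊕0⊕0⊕1⊕1⊕1⊕0⊕1⊕1⊕1⊕1⊕0⊕0 = 0
s2: b2⊕b3⊕b6⊕b7⊕b10⊕b11⊕b14⊕b15⊕b18⊕b19⊕b22⊕b23⊕b26⊕b27⊕b30⊕b31 = 0⊕1⊕1⊕1⊕1⊕0⊕1⊕1⊕0⊕0⊕1⊕1⊕0⊕1⊕1⊕0 = 0
s4: b4⊕b5⊕b6⊕b7⊕b12⊕b13⊕b14⊕b15⊕b20⊕b21⊕b22⊕b23⊕b28⊕b29⊕b30⊕b31 = 1⊕1⊕1⊕1⊕0⊕1⊕1⊕1⊕0⊕1⊕1⊕1⊕1⊕0⊕1⊕0 = 0
s8: b8⊕b9⊕b10⊕b11⊕b12⊕b13⊕b14⊕b15⊕b24⊕b25⊕b26⊕b27⊕b28⊕b29⊕b30⊕b31 = 1⊕0⊕1⊕0⊕0⊕1⊕1⊕1⊕1⊕1⊕0⊕1⊕1⊕0⊕1⊕0 = 0
s16: b16⊕b17⊕b18⊕b19⊕b20⊕b21⊕b22⊕b23⊕b24⊕b25⊕b26⊕b27⊕b28⊕b29⊕b30⊕b31 = 1⊕1⊕0⊕0⊕0⊕1⊕1⊕1⊕1⊕1⊕0⊕1⊕1⊕0⊕1⊕0 = 0
Syndrome (s16...s1) = 00000 → position 0 (no error).
Overall parity (XOR of all 32 bits, including p0): 1⊕0⊕0⊕1⊕1⊕1⊕1⊕1⊕1⊕0⊕1⊕0⊕0⊕1⊕1⊕1⊕1⊕1⊕0⊕0⊕0⊕1⊕1⊕1⊕1⊕1⊕0⊕1⊕1⊕0⊕1⊕0 = 1
Overall=1, syndrome position=0 → single-bit error at position 0.

single 0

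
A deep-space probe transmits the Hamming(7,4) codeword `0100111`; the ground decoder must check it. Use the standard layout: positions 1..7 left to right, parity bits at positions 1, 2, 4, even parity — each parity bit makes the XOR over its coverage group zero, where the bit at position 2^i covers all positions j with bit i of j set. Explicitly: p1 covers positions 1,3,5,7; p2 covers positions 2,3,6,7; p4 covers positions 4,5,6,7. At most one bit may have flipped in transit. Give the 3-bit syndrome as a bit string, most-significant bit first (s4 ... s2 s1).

110

s1: b1⊕b3⊕b5⊕b7 = 0⊕0⊕1⊕1 = 0
s2: b2⊕b3⊕b6⊕b7 = 1⊕0⊕1⊕1 = 1
s4: b4⊕b5⊕b6⊕b7 = 0⊕1⊕1⊕1 = 1
Syndrome (s4...s1) = 110 → position 6.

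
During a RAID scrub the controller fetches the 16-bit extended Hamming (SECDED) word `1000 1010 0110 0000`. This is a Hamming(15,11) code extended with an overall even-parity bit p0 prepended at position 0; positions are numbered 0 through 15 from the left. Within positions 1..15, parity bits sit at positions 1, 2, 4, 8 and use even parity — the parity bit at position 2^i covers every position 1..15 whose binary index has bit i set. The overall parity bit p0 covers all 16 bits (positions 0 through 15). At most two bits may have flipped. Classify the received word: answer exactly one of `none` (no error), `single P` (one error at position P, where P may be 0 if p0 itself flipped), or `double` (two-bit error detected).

s1: b1⊕b3⊕b5⊕b7⊕b9⊕b11⊕b13⊕b15 = 0⊕0⊕0⊕0⊕1⊕0⊕0⊕0 = 1
s2: b2⊕b3⊕b6⊕b7⊕b10⊕b11⊕b14⊕b15 = 0⊕0⊕1⊕0⊕1⊕0⊕0⊕0 = 0
s4: b4⊕b5⊕b6⊕b7⊕b12⊕b13⊕b14⊕b15 = 1⊕0⊕1⊕0⊕0⊕0⊕0⊕0 = 0
s8: b8⊕b9⊕b10⊕b11⊕b12⊕b13⊕b14⊕b15 = 0⊕1⊕1⊕0⊕0⊕0⊕0⊕0 = 0
Syndrome (s8...s1) = 0001 → position 1.
Overall parity (XOR of all 16 bits, including p0): 1⊕0⊕0⊕0⊕1⊕0⊕1⊕0⊕0⊕1⊕1⊕0⊕0⊕0⊕0⊕0 = 1
Overall=1, syndrome position=1 → single-bit error at position 1.

single 1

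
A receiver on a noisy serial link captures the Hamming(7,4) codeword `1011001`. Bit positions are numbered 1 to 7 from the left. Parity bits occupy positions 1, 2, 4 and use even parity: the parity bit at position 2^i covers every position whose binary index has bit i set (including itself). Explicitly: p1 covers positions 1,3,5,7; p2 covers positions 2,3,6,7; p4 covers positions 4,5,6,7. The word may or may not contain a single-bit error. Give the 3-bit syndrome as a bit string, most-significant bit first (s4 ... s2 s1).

s1: b1⊕b3⊕b5⊕b7 = 1⊕1⊕0⊕1 = 1
s2: b2⊕b3⊕b6⊕b7 = 0⊕1⊕0⊕1 = 0
s4: b4⊕b5⊕b6⊕b7 = 1⊕0⊕0⊕1 = 0
Syndrome (s4...s1) = 001 → position 1.

001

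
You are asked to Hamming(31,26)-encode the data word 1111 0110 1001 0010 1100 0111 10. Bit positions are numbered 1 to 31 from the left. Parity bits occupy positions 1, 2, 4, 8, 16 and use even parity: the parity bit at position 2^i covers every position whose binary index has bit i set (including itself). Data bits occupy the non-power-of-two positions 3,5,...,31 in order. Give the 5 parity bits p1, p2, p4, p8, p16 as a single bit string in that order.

11010

Place data bits at non-power-of-two positions: b3=1, b5=1, b6=1, b7=1, b9=0, b10=1, b11=1, b12=0, b13=1, b14=0, b15=0, b17=1, b18=0, b19=0, b20=1, b21=0, b22=1, b23=1, b24=0, b25=0, b26=0, b27=1, b28=1, b29=1, b30=1, b31=0.
p1 = XOR of data positions {3,5,7,9,11,13,15,17,19,21,23,25,27,29,31} = 1⊕1⊕1⊕0⊕1⊕1⊕0⊕1⊕0⊕0⊕1⊕0⊕1⊕1⊕0 = 1
p2 = XOR of data positions {3,6,7,10,11,14,15,18,19,22,23,26,27,30,31} = 1⊕1⊕1⊕1⊕1⊕0⊕0⊕0⊕0⊕1⊕1⊕0⊕1⊕1⊕0 = 1
p4 = XOR of data positions {5,6,7,12,13,14,15,20,21,22,23,28,29,30,31} = 1⊕1⊕1⊕0⊕1⊕0⊕0⊕1⊕0⊕1⊕1⊕1⊕1⊕1⊕0 = 0
p8 = XOR of data positions {9,10,11,12,13,14,15,24,25,26,27,28,29,30,31} = 0⊕1⊕1⊕0⊕1⊕0⊕0⊕0⊕0⊕0⊕1⊕1⊕1⊕1⊕0 = 1
p16 = XOR of data positions {17,18,19,20,21,22,23,24,25,26,27,28,29,30,31} = 1⊕0⊕0⊕1⊕0⊕1⊕1⊕0⊕0⊕0⊕1⊕1⊕1⊕1⊕0 = 0
Parity bits p1,p2,p4,p8,p16 = 11010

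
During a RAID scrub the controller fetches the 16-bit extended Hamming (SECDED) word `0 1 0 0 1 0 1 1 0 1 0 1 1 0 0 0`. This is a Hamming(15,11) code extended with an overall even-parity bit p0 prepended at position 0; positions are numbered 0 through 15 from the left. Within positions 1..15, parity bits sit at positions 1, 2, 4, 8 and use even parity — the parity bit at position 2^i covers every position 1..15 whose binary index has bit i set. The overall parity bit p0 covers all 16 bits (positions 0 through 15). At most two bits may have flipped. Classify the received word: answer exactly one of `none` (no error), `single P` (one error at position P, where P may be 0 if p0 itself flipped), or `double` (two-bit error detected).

single 10

s1: b1⊕b3⊕b5⊕b7⊕b9⊕b11⊕b13⊕b15 = 1⊕0⊕0⊕1⊕1⊕1⊕0⊕0 = 0
s2: b2⊕b3⊕b6⊕b7⊕b10⊕b11⊕b14⊕b15 = 0⊕0⊕1⊕1⊕0⊕1⊕0⊕0 = 1
s4: b4⊕b5⊕b6⊕b7⊕b12⊕b13⊕b14⊕b15 = 1⊕0⊕1⊕1⊕1⊕0⊕0⊕0 = 0
s8: b8⊕b9⊕b10⊕b11⊕b12⊕b13⊕b14⊕b15 = 0⊕1⊕0⊕1⊕1⊕0⊕0⊕0 = 1
Syndrome (s8...s1) = 1010 → position 10.
Overall parity (XOR of all 16 bits, including p0): 0⊕1⊕0⊕0⊕1⊕0⊕1⊕1⊕0⊕1⊕0⊕1⊕1⊕0⊕0⊕0 = 1
Overall=1, syndrome position=10 → single-bit error at position 10.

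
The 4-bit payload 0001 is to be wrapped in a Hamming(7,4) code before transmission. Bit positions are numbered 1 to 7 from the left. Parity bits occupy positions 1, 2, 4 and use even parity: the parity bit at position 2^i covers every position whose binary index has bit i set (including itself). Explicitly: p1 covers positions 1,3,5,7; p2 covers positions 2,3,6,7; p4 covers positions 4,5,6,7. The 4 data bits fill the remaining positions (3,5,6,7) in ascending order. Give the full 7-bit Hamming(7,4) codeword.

1101001

Place data bits at non-power-of-two positions: b3=0, b5=0, b6=0, b7=1.
p1 = XOR of data positions {3,5,7} = 0⊕0⊕1 = 1
p2 = XOR of data positions {3,6,7} = 0⊕0⊕1 = 1
p4 = XOR of data positions {5,6,7} = 0⊕0⊕1 = 1
Codeword b1..b7 = 1101001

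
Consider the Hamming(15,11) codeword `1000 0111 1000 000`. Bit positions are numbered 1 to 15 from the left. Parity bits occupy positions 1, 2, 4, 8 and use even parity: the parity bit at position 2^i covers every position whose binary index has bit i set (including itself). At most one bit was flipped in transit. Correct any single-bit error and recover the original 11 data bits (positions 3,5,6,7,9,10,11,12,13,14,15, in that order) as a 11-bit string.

00111000000

s1: b1⊕b3⊕b5⊕b7⊕b9⊕b11⊕b13⊕b15 = 1⊕0⊕0⊕1⊕1⊕0⊕0⊕0 = 1
s2: b2⊕b3⊕b6⊕b7⊕b10⊕b11⊕b14⊕b15 = 0⊕0⊕1⊕1⊕0⊕0⊕0⊕0 = 0
s4: b4⊕b5⊕b6⊕b7⊕b12⊕b13⊕b14⊕b15 = 0⊕0⊕1⊕1⊕0⊕0⊕0⊕0 = 0
s8: b8⊕b9⊕b10⊕b11⊕b12⊕b13⊕b14⊕b15 = 1⊕1⊕0⊕0⊕0⊕0⊕0⊕0 = 0
Syndrome (s8...s1) = 0001 → position 1.
Flip bit 1: corrected codeword = 000001111000000
Data bits at positions 3,5,6,7,9,10,11,12,13,14,15: 00111000000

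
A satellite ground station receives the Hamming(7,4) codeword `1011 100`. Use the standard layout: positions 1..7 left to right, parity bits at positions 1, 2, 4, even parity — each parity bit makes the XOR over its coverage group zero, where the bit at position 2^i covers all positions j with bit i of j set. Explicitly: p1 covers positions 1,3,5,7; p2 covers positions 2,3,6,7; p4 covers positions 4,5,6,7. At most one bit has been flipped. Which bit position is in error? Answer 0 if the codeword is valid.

3

s1: b1⊕b3⊕b5⊕b7 = 1⊕1⊕1⊕0 = 1
s2: b2⊕b3⊕b6⊕b7 = 0⊕1⊕0⊕0 = 1
s4: b4⊕b5⊕b6⊕b7 = 1⊕1⊕0⊕0 = 0
Syndrome (s4...s1) = 011 → position 3.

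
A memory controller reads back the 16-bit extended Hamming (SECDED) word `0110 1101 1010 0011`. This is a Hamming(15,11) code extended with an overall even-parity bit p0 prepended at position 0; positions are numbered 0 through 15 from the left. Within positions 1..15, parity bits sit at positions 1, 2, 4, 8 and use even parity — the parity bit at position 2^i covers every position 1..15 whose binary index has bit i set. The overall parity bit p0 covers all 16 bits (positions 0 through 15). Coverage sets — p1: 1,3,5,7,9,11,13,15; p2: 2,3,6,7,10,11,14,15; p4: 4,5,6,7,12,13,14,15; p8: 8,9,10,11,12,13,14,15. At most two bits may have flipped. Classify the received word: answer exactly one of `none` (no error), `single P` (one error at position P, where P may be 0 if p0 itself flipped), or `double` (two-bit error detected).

s1: b1⊕b3⊕b5⊕b7⊕b9⊕b11⊕b13⊕b15 = 1⊕0⊕1⊕1⊕0⊕0⊕0⊕1 = 0
s2: b2⊕b3⊕b6⊕b7⊕b10⊕b11⊕b14⊕b15 = 1⊕0⊕0⊕1⊕1⊕0⊕1⊕1 = 1
s4: b4⊕b5⊕b6⊕b7⊕b12⊕b13⊕b14⊕b15 = 1⊕1⊕0⊕1⊕0⊕0⊕1⊕1 = 1
s8: b8⊕b9⊕b10⊕b11⊕b12⊕b13⊕b14⊕b15 = 1⊕0⊕1⊕0⊕0⊕0⊕1⊕1 = 0
Syndrome (s8...s1) = 0110 → position 6.
Overall parity (XOR of all 16 bits, including p0): 0⊕1⊕1⊕0⊕1⊕1⊕0⊕1⊕1⊕0⊕1⊕0⊕0⊕0⊕1⊕1 = 1
Overall=1, syndrome position=6 → single-bit error at position 6.

single 6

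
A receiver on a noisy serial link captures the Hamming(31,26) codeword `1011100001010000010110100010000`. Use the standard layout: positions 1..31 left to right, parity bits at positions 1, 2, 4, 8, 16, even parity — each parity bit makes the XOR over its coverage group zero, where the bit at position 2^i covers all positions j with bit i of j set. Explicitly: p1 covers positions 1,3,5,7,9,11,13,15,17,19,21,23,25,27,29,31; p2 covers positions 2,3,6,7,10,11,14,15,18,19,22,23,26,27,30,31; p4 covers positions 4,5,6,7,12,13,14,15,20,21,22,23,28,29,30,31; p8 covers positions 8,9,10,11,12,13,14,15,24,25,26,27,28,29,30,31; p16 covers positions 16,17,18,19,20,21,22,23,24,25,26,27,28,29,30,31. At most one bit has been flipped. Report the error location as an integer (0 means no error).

s1: b1⊕b3⊕b5⊕b7⊕b9⊕b11⊕b13⊕b15⊕b17⊕b19⊕b21⊕b23⊕b25⊕b27⊕b29⊕b31 = 1⊕1⊕1⊕0⊕0⊕0⊕0⊕0⊕0⊕0⊕1⊕1⊕0⊕1⊕0⊕0 = 0
s2: b2⊕b3⊕b6⊕b7⊕b10⊕b11⊕b14⊕b15⊕b18⊕b19⊕b22⊕b23⊕b26⊕b27⊕b30⊕b31 = 0⊕1⊕0⊕0⊕1⊕0⊕0⊕0⊕1⊕0⊕0⊕1⊕0⊕1⊕0⊕0 = 1
s4: b4⊕b5⊕b6⊕b7⊕b12⊕b13⊕b14⊕b15⊕b20⊕b21⊕b22⊕b23⊕b28⊕b29⊕b30⊕b31 = 1⊕1⊕0⊕0⊕1⊕0⊕0⊕0⊕1⊕1⊕0⊕1⊕0⊕0⊕0⊕0 = 0
s8: b8⊕b9⊕b10⊕b11⊕b12⊕b13⊕b14⊕b15⊕b24⊕b25⊕b26⊕b27⊕b28⊕b29⊕b30⊕b31 = 0⊕0⊕1⊕0⊕1⊕0⊕0⊕0⊕0⊕0⊕0⊕1⊕0⊕0⊕0⊕0 = 1
s16: b16⊕b17⊕b18⊕b19⊕b20⊕b21⊕b22⊕b23⊕b24⊕b25⊕b26⊕b27⊕b28⊕b29⊕b30⊕b31 = 0⊕0⊕1⊕0⊕1⊕1⊕0⊕1⊕0⊕0⊕0⊕1⊕0⊕0⊕0⊕0 = 1
Syndrome (s16...s1) = 11010 → position 26.

26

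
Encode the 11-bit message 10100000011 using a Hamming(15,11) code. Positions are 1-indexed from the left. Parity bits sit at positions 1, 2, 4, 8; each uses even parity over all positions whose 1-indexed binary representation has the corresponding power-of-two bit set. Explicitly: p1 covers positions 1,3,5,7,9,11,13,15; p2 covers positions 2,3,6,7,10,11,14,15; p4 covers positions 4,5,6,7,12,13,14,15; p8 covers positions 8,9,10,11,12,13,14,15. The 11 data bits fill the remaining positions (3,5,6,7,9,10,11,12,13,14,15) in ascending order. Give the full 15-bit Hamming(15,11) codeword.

001101000000011

Place data bits at non-power-of-two positions: b3=1, b5=0, b6=1, b7=0, b9=0, b10=0, b11=0, b12=0, b13=0, b14=1, b15=1.
p1 = XOR of data positions {3,5,7,9,11,13,15} = 1⊕0⊕0⊕0⊕0⊕0⊕1 = 0
p2 = XOR of data positions {3,6,7,10,11,14,15} = 1⊕1⊕0⊕0⊕0⊕1⊕1 = 0
p4 = XOR of data positions {5,6,7,12,13,14,15} = 0⊕1⊕0⊕0⊕0⊕1⊕1 = 1
p8 = XOR of data positions {9,10,11,12,13,14,15} = 0⊕0⊕0⊕0⊕0⊕1⊕1 = 0
Codeword b1..b15 = 001101000000011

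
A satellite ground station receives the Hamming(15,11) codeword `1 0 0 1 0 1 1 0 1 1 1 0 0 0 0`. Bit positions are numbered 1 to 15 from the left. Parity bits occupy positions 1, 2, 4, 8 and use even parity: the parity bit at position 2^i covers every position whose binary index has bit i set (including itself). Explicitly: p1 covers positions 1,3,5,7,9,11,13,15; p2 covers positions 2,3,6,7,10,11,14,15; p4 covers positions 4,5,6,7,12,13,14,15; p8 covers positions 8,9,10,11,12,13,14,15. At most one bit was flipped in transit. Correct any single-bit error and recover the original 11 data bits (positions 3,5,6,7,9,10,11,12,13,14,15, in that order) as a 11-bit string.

s1: b1⊕b3⊕b5⊕b7⊕b9⊕b11⊕b13⊕b15 = 1⊕0⊕0⊕1⊕1⊕1⊕0⊕0 = 0
s2: b2⊕b3⊕b6⊕b7⊕b10⊕b11⊕b14⊕b15 = 0⊕0⊕1⊕1⊕1⊕1⊕0⊕0 = 0
s4: b4⊕b5⊕b6⊕b7⊕b12⊕b13⊕b14⊕b15 = 1⊕0⊕1⊕1⊕0⊕0⊕0⊕0 = 1
s8: b8⊕b9⊕b10⊕b11⊕b12⊕b13⊕b14⊕b15 = 0⊕1⊕1⊕1⊕0⊕0⊕0⊕0 = 1
Syndrome (s8...s1) = 1100 → position 12.
Flip bit 12: corrected codeword = 100101101111000
Data bits at positions 3,5,6,7,9,10,11,12,13,14,15: 00111111000

00111111000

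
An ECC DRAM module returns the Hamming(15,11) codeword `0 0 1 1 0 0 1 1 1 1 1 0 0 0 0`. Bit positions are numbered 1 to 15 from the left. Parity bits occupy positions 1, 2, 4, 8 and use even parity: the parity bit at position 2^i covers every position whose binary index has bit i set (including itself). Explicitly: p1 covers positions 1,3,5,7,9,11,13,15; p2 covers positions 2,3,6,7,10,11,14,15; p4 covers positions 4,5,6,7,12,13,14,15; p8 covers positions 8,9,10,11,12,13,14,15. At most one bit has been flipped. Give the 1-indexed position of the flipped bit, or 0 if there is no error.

s1: b1⊕b3⊕b5⊕b7⊕b9⊕b11⊕b13⊕b15 = 0⊕1⊕0⊕1⊕1⊕1⊕0⊕0 = 0
s2: b2⊕b3⊕b6⊕b7⊕b10⊕b11⊕b14⊕b15 = 0⊕1⊕0⊕1⊕1⊕1⊕0⊕0 = 0
s4: b4⊕b5⊕b6⊕b7⊕b12⊕b13⊕b14⊕b15 = 1⊕0⊕0⊕1⊕0⊕0⊕0⊕0 = 0
s8: b8⊕b9⊕b10⊕b11⊕b12⊕b13⊕b14⊕b15 = 1⊕1⊕1⊕1⊕0⊕0⊕0⊕0 = 0
Syndrome (s8...s1) = 0000 → position 0 (no error).

0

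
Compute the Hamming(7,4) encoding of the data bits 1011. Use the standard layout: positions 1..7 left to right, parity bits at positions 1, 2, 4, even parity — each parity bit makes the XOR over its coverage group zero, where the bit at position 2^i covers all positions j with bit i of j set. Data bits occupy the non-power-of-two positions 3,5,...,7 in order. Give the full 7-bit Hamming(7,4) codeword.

Place data bits at non-power-of-two positions: b3=1, b5=0, b6=1, b7=1.
p1 = XOR of data positions {3,5,7} = 1⊕0⊕1 = 0
p2 = XOR of data positions {3,6,7} = 1⊕1⊕1 = 1
p4 = XOR of data positions {5,6,7} = 0⊕1⊕1 = 0
Codeword b1..b7 = 0110011

0110011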